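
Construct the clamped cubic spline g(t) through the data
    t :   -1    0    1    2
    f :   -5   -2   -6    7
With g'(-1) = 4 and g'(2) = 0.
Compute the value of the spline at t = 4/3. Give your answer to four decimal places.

Put M_i = g'' at the i-th knot. Here h = (1, 1, 1) and Δ = (3, -4, 13), so the interior equations h_(i-1)·M_(i-1) + 2(h_(i-1)+h_i)·M_i + h_i·M_(i+1) = 6(Δ_i − Δ_(i-1)) read
  1·M_0 + 4·M_1 + 1·M_2 = 6(Δ_1 - Δ_0) = -42
  1·M_1 + 4·M_2 + 1·M_3 = 6(Δ_2 - Δ_1) = 102
Clamped end conditions give two more equations: 2h_0·M_0 + h_0·M_1 = 6(Δ_0 - g'(-1)) = -6 and h_2·M_2 + 2h_2·M_3 = 6(g'(2) - Δ_2) = -78.
Solving: M_0 = 28/3, M_1 = -74/3, M_2 = 142/3, M_3 = -188/3.
On [1, 2], g(t) = -6 + 23/3·(t - 1) + 71/3·(t - 1)² - 55/3·(t - 1)³.
With (t - 1) = 1/3: g(4/3) = -121/81.

-1.4938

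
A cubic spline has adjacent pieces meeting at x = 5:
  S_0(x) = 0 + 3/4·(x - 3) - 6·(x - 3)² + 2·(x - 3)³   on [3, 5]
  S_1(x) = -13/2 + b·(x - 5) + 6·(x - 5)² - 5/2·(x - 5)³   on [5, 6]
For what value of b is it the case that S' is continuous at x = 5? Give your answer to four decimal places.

S_0'(x) = 3/4 - 12·(x - 3) + 6·(x - 3)², so S_0'(5) = 3/4. On the right, S_1'(5) = b, so b = 3/4.

0.7500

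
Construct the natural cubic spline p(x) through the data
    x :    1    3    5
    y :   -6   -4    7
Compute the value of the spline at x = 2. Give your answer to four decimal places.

-5.8438

Put M_i = p'' at the i-th knot. Here h = (2, 2) and Δ = (1, 11/2), so the interior equations h_(i-1)·M_(i-1) + 2(h_(i-1)+h_i)·M_i + h_i·M_(i+1) = 6(Δ_i − Δ_(i-1)) read
  2·M_0 + 8·M_1 + 2·M_2 = 6(Δ_1 - Δ_0) = 27
Natural end conditions: M_0 = M_2 = 0.
Hence M_0 = 0, M_1 = 27/8, M_2 = 0.
On [1, 3], p(x) = -6 - 1/8·(x - 1) + 0·(x - 1)² + 9/32·(x - 1)³.
With (x - 1) = 1: p(2) = -187/32.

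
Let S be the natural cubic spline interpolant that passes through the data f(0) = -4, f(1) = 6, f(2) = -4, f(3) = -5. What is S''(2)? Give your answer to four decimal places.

22.4000

Let m_i = S''(x_i). Step sizes h_i = 1, 1, 1; slopes of the chords Δ_i = (y_(i+1) - y_i)/h_i = 10, -10, -1.
  1·m_0 + 4·m_1 + 1·m_2 = 6(Δ_1 - Δ_0) = -120
  1·m_1 + 4·m_2 + 1·m_3 = 6(Δ_2 - Δ_1) = 54
Natural end conditions: m_0 = m_3 = 0.
Hence m_0 = 0, m_1 = -178/5, m_2 = 112/5, m_3 = 0.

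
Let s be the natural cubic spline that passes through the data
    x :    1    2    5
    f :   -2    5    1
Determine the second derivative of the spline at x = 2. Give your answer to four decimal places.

-6.2500

With M_i denoting the second derivative at x_i, h_i = 1, 3, and Δ_i = (y_(i+1) − y_i)/h_i = 7, -4/3:
  1·M_0 + 8·M_1 + 3·M_2 = 6(Δ_1 - Δ_0) = -50
Natural end conditions: M_0 = M_2 = 0.
Solving: M_0 = 0, M_1 = -25/4, M_2 = 0.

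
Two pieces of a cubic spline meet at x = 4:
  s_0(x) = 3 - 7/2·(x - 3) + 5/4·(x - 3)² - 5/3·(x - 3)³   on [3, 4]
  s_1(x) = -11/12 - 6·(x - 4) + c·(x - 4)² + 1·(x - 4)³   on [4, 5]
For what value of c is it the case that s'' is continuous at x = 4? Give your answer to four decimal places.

-3.7500

s_0''(x) = 5/2 - 10·(x - 3), so s_0''(4) = -15/2. On the right, s_1''(4) = 2c, so c = -15/4.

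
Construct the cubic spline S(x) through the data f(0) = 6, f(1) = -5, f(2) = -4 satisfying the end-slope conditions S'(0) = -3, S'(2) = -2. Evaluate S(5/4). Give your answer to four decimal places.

Let M_i = S''(x_i). Step sizes h_i = 1, 1; slopes of the chords Δ_i = (y_(i+1) - y_i)/h_i = -11, 1.
  1·M_0 + 4·M_1 + 1·M_2 = 6(Δ_1 - Δ_0) = 72
Clamped end conditions give two more equations: 2h_0·M_0 + h_0·M_1 = 6(Δ_0 - S'(0)) = -48 and h_1·M_1 + 2h_1·M_2 = 6(S'(2) - Δ_1) = -18.
Solving: M_0 = -83/2, M_1 = 35, M_2 = -53/2.
On [1, 2], S(x) = -5 - 25/4·(x - 1) + 35/2·(x - 1)² - 41/4·(x - 1)³.
With (x - 1) = 1/4: S(5/4) = -1441/256.

-5.6289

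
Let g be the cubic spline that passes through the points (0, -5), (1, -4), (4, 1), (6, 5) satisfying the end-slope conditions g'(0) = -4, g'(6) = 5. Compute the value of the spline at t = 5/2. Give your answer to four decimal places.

Let σ_i = g''(x_i). Step sizes h_i = 1, 3, 2; slopes of the chords Δ_i = (y_(i+1) - y_i)/h_i = 1, 5/3, 2.
  1·σ_0 + 8·σ_1 + 3·σ_2 = 6(Δ_1 - Δ_0) = 4
  3·σ_1 + 10·σ_2 + 2·σ_3 = 6(Δ_2 - Δ_1) = 2
Clamped end conditions give two more equations: 2h_0·σ_0 + h_0·σ_1 = 6(Δ_0 - g'(0)) = 30 and h_2·σ_2 + 2h_2·σ_3 = 6(g'(6) - Δ_2) = 18.
Solving the tridiagonal system: σ_0 = 47/3, σ_1 = -4/3, σ_2 = -1/3, σ_3 = 14/3.
On [1, 4], g(t) = -4 + 19/6·(t - 1) - 2/3·(t - 1)² + 1/18·(t - 1)³.
With (t - 1) = 3/2: g(5/2) = -9/16.

-0.5625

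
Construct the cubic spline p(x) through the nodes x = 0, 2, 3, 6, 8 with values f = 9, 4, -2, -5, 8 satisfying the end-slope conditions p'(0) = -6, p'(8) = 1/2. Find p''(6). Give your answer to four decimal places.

With M_i denoting the second derivative at x_i, h_i = 2, 1, 3, 2, and Δ_i = (y_(i+1) − y_i)/h_i = -5/2, -6, -1, 13/2:
  2·M_0 + 6·M_1 + 1·M_2 = 6(Δ_1 - Δ_0) = -21
  1·M_1 + 8·M_2 + 3·M_3 = 6(Δ_2 - Δ_1) = 30
  3·M_2 + 10·M_3 + 2·M_4 = 6(Δ_3 - Δ_2) = 45
Clamped end conditions give two more equations: 2h_0·M_0 + h_0·M_1 = 6(Δ_0 - p'(0)) = 21 and h_3·M_3 + 2h_3·M_4 = 6(p'(8) - Δ_3) = -36.
Solving: M_0 = 69/8, M_1 = -27/4, M_2 = 9/4, M_3 = 25/4, M_4 = -97/8.

6.2500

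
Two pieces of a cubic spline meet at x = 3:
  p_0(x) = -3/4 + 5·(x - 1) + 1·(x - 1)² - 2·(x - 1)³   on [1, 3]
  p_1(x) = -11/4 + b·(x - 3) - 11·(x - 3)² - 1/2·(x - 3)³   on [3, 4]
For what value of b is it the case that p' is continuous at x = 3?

p_0'(x) = 5 + 2·(x - 1) - 6·(x - 1)², so p_0'(3) = -15. On the right, p_1'(3) = b, so b = -15.

-15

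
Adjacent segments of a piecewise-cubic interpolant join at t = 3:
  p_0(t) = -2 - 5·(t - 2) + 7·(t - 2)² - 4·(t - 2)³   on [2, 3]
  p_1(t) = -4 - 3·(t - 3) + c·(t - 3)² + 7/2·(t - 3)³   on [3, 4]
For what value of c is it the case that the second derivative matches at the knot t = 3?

p_0''(t) = 14 - 24·(t - 2), so p_0''(3) = -10. On the right, p_1''(3) = 2c, so c = -5.

-5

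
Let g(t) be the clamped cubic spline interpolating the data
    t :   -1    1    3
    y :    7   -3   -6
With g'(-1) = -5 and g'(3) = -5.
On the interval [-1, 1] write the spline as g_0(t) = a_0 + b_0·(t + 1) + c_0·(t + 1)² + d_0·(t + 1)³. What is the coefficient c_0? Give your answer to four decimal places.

Let m_i = g''(x_i). Step sizes h_i = 2, 2; slopes of the chords Δ_i = (y_(i+1) - y_i)/h_i = -5, -3/2.
  2·m_0 + 8·m_1 + 2·m_2 = 6(Δ_1 - Δ_0) = 21
Clamped end conditions give two more equations: 2h_0·m_0 + h_0·m_1 = 6(Δ_0 - g'(-1)) = 0 and h_1·m_1 + 2h_1·m_2 = 6(g'(3) - Δ_1) = -21.
Solving the tridiagonal system: m_0 = -21/8, m_1 = 21/4, m_2 = -63/8.
On [-1, 1], with g_0(t) = a_0 + b_0·(t + 1) + c_0·(t + 1)² + d_0·(t + 1)³: c_0 = m_0/2 = -21/16, d_0 = (m_1 - m_0)/(6h_0) = 21/32, b_0 = Δ_0 - h_0(2m_0 + m_1)/6 = -5.

-1.3125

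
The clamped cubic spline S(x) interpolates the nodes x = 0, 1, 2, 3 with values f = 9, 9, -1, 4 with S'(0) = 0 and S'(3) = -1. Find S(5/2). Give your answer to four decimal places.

Write M_i for S''(x_i). With h_i = 1, 1, 1 and divided differences Δ_i = 0, -10, 5, the continuity of S' gives the tridiagonal system
  1·M_0 + 4·M_1 + 1·M_2 = 6(Δ_1 - Δ_0) = -60
  1·M_1 + 4·M_2 + 1·M_3 = 6(Δ_2 - Δ_1) = 90
Clamped end conditions give two more equations: 2h_0·M_0 + h_0·M_1 = 6(Δ_0 - S'(0)) = 0 and h_2·M_2 + 2h_2·M_3 = 6(S'(3) - Δ_2) = -36.
Hence M_0 = 212/15, M_1 = -424/15, M_2 = 584/15, M_3 = -562/15.
On [2, 3], S(x) = -1 - 26/15·(x - 2) + 292/15·(x - 2)² - 191/15·(x - 2)³.
With (x - 2) = 1/2: S(5/2) = 169/120.

1.4083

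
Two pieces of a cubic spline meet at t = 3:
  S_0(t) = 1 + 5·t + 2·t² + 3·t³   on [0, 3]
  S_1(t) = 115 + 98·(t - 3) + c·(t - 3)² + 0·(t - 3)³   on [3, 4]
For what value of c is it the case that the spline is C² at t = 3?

S_0''(t) = 4 + 18·t, so S_0''(3) = 58. On the right, S_1''(3) = 2c, so c = 29.

29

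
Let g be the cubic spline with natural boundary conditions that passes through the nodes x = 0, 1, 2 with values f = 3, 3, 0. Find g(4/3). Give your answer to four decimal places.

2.2778

Put σ_i = g'' at the i-th knot. Here h = (1, 1) and Δ = (0, -3), so the interior equations h_(i-1)·σ_(i-1) + 2(h_(i-1)+h_i)·σ_i + h_i·σ_(i+1) = 6(Δ_i − Δ_(i-1)) read
  1·σ_0 + 4·σ_1 + 1·σ_2 = 6(Δ_1 - Δ_0) = -18
Natural end conditions: σ_0 = σ_2 = 0.
Solving: σ_0 = 0, σ_1 = -9/2, σ_2 = 0.
On [1, 2], g(x) = 3 - 3/2·(x - 1) - 9/4·(x - 1)² + 3/4·(x - 1)³.
With (x - 1) = 1/3: g(4/3) = 41/18.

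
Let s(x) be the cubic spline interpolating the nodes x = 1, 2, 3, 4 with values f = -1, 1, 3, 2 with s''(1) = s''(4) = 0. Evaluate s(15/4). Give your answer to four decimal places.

2.4375

With m_i denoting the second derivative at x_i, h_i = 1, 1, 1, and Δ_i = (y_(i+1) − y_i)/h_i = 2, 2, -1:
  1·m_0 + 4·m_1 + 1·m_2 = 6(Δ_1 - Δ_0) = 0
  1·m_1 + 4·m_2 + 1·m_3 = 6(Δ_2 - Δ_1) = -18
Natural end conditions: m_0 = m_3 = 0.
Forward elimination and back-substitution give m_0 = 0, m_1 = 6/5, m_2 = -24/5, m_3 = 0.
On [3, 4], s(x) = 3 + 3/5·(x - 3) - 12/5·(x - 3)² + 4/5·(x - 3)³.
With (x - 3) = 3/4: s(15/4) = 39/16.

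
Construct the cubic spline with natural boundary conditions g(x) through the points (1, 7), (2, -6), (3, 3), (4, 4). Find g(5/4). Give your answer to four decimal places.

2.2500

Let σ_i = g''(x_i). Step sizes h_i = 1, 1, 1; slopes of the chords Δ_i = (y_(i+1) - y_i)/h_i = -13, 9, 1.
  1·σ_0 + 4·σ_1 + 1·σ_2 = 6(Δ_1 - Δ_0) = 132
  1·σ_1 + 4·σ_2 + 1·σ_3 = 6(Δ_2 - Δ_1) = -48
Natural end conditions: σ_0 = σ_3 = 0.
Hence σ_0 = 0, σ_1 = 192/5, σ_2 = -108/5, σ_3 = 0.
On [1, 2], g(x) = 7 - 97/5·(x - 1) + 0·(x - 1)² + 32/5·(x - 1)³.
With (x - 1) = 1/4: g(5/4) = 9/4.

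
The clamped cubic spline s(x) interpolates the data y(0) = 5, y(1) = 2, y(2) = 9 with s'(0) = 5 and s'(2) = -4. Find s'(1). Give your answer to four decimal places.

With M_i denoting the second derivative at x_i, h_i = 1, 1, and Δ_i = (y_(i+1) − y_i)/h_i = -3, 7:
  1·M_0 + 4·M_1 + 1·M_2 = 6(Δ_1 - Δ_0) = 60
Clamped end conditions give two more equations: 2h_0·M_0 + h_0·M_1 = 6(Δ_0 - s'(0)) = -48 and h_1·M_1 + 2h_1·M_2 = 6(s'(2) - Δ_1) = -66.
Forward elimination and back-substitution give M_0 = -87/2, M_1 = 39, M_2 = -105/2.
On [1, 2], s'(x) = b_1 + 2c_1·(x - 1) + 3d_1·(x - 1)² with b_1 = Δ_1 - h_1(2M_1 + M_2)/6 = 11/4, c_1 = M_1/2 = 39/2, d_1 = (M_2 - M_1)/(6h_1) = -61/4. So s'(1) = 11/4.

2.7500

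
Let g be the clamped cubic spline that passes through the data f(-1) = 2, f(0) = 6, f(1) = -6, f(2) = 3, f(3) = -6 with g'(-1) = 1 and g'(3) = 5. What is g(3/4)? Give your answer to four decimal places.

Write m_i for g''(x_i). With h_i = 1, 1, 1, 1 and divided differences Δ_i = 4, -12, 9, -9, the continuity of g' gives the tridiagonal system
  1·m_0 + 4·m_1 + 1·m_2 = 6(Δ_1 - Δ_0) = -96
  1·m_1 + 4·m_2 + 1·m_3 = 6(Δ_2 - Δ_1) = 126
  1·m_2 + 4·m_3 + 1·m_4 = 6(Δ_3 - Δ_2) = -108
Clamped end conditions give two more equations: 2h_0·m_0 + h_0·m_1 = 6(Δ_0 - g'(-1)) = 18 and h_3·m_3 + 2h_3·m_4 = 6(g'(3) - Δ_3) = 84.
Hence m_0 = 226/7, m_1 = -326/7, m_2 = 58, m_3 = -416/7, m_4 = 502/7.
On [0, 1], g(x) = 6 - 43/7·x - 163/7·x² + 122/7·x³.
With x = 3/4: g(3/4) = -975/224.

-4.3527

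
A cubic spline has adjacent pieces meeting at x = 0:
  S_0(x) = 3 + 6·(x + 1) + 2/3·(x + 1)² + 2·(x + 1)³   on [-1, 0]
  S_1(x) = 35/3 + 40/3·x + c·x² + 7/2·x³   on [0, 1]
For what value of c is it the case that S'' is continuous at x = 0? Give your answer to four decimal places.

6.6667

S_0''(x) = 4/3 + 12·(x + 1), so S_0''(0) = 40/3. On the right, S_1''(0) = 2c, so c = 20/3.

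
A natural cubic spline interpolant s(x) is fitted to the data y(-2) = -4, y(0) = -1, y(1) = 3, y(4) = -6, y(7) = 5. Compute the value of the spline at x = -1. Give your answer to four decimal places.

-3.4456

With σ_i denoting the second derivative at x_i, h_i = 2, 1, 3, 3, and Δ_i = (y_(i+1) − y_i)/h_i = 3/2, 4, -3, 11/3:
  2·σ_0 + 6·σ_1 + 1·σ_2 = 6(Δ_1 - Δ_0) = 15
  1·σ_1 + 8·σ_2 + 3·σ_3 = 6(Δ_2 - Δ_1) = -42
  3·σ_2 + 12·σ_3 + 3·σ_4 = 6(Δ_3 - Δ_2) = 40
Natural end conditions: σ_0 = σ_4 = 0.
Solving: σ_0 = 0, σ_1 = 643/170, σ_2 = -654/85, σ_3 = 2681/510, σ_4 = 0.
On [-2, 0], s(x) = -4 + 61/255·(x + 2) + 0·(x + 2)² + 643/2040·(x + 2)³.
With (x + 2) = 1: s(-1) = -2343/680.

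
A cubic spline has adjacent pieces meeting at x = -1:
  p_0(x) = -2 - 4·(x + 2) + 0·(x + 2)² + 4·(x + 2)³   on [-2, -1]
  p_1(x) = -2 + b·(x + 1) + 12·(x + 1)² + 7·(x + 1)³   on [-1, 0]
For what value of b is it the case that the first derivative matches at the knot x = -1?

8

p_0'(x) = -4 + 0·(x + 2) + 12·(x + 2)², so p_0'(-1) = 8. On the right, p_1'(-1) = b, so b = 8.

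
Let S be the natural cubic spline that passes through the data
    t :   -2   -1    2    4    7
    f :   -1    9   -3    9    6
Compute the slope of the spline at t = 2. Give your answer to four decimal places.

Let σ_i = S''(x_i). Step sizes h_i = 1, 3, 2, 3; slopes of the chords Δ_i = (y_(i+1) - y_i)/h_i = 10, -4, 6, -1.
  1·σ_0 + 8·σ_1 + 3·σ_2 = 6(Δ_1 - Δ_0) = -84
  3·σ_1 + 10·σ_2 + 2·σ_3 = 6(Δ_2 - Δ_1) = 60
  2·σ_2 + 10·σ_3 + 3·σ_4 = 6(Δ_3 - Δ_2) = -42
Natural end conditions: σ_0 = σ_4 = 0.
Solving: σ_0 = 0, σ_1 = -1686/113, σ_2 = 1332/113, σ_3 = -741/113, σ_4 = 0.
On [2, 4], S'(t) = b_2 + 2c_2·(t - 2) + 3d_2·(t - 2)² with b_2 = Δ_2 - h_2(2σ_2 + σ_3)/6 = 37/113, c_2 = σ_2/2 = 666/113, d_2 = (σ_3 - σ_2)/(6h_2) = -691/452. So S'(2) = 37/113.

0.3274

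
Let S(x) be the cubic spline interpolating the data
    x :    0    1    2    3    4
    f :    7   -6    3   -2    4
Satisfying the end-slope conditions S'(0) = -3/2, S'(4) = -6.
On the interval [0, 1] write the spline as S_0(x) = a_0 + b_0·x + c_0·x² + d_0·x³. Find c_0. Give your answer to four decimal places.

With σ_i denoting the second derivative at x_i, h_i = 1, 1, 1, 1, and Δ_i = (y_(i+1) − y_i)/h_i = -13, 9, -5, 6:
  1·σ_0 + 4·σ_1 + 1·σ_2 = 6(Δ_1 - Δ_0) = 132
  1·σ_1 + 4·σ_2 + 1·σ_3 = 6(Δ_2 - Δ_1) = -84
  1·σ_2 + 4·σ_3 + 1·σ_4 = 6(Δ_3 - Δ_2) = 66
Clamped end conditions give two more equations: 2h_0·σ_0 + h_0·σ_1 = 6(Δ_0 - S'(0)) = -69 and h_3·σ_3 + 2h_3·σ_4 = 6(S'(4) - Δ_3) = -72.
Hence σ_0 = -3639/56, σ_1 = 1707/28, σ_2 = -375/8, σ_3 = 1191/28, σ_4 = -3207/56.
On [0, 1], with S_0(x) = a_0 + b_0·x + c_0·x² + d_0·x³: c_0 = σ_0/2 = -3639/112, d_0 = (σ_1 - σ_0)/(6h_0) = 2351/112, b_0 = Δ_0 - h_0(2σ_0 + σ_1)/6 = -3/2.

-32.4911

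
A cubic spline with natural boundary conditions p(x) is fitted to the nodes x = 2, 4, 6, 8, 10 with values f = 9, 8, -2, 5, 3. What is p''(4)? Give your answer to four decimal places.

-5.6786

Let M_i = p''(x_i). Step sizes h_i = 2, 2, 2, 2; slopes of the chords Δ_i = (y_(i+1) - y_i)/h_i = -1/2, -5, 7/2, -1.
  2·M_0 + 8·M_1 + 2·M_2 = 6(Δ_1 - Δ_0) = -27
  2·M_1 + 8·M_2 + 2·M_3 = 6(Δ_2 - Δ_1) = 51
  2·M_2 + 8·M_3 + 2·M_4 = 6(Δ_3 - Δ_2) = -27
Natural end conditions: M_0 = M_4 = 0.
Forward elimination and back-substitution give M_0 = 0, M_1 = -159/28, M_2 = 129/14, M_3 = -159/28, M_4 = 0.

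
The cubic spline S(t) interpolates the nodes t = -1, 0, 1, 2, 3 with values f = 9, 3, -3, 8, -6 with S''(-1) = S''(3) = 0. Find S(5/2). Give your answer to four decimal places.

Let M_i = S''(x_i). Step sizes h_i = 1, 1, 1, 1; slopes of the chords Δ_i = (y_(i+1) - y_i)/h_i = -6, -6, 11, -14.
  1·M_0 + 4·M_1 + 1·M_2 = 6(Δ_1 - Δ_0) = 0
  1·M_1 + 4·M_2 + 1·M_3 = 6(Δ_2 - Δ_1) = 102
  1·M_2 + 4·M_3 + 1·M_4 = 6(Δ_3 - Δ_2) = -150
Natural end conditions: M_0 = M_4 = 0.
Hence M_0 = 0, M_1 = -279/28, M_2 = 279/7, M_3 = -1329/28, M_4 = 0.
On [2, 3], S(t) = 8 + 51/28·(t - 2) - 1329/56·(t - 2)² + 443/56·(t - 2)³.
With (t - 2) = 1/2: S(5/2) = 1777/448.

3.9665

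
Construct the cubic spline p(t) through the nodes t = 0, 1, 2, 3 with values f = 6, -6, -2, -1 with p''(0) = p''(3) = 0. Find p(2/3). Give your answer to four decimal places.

-3.6543

Let m_i = p''(x_i). Step sizes h_i = 1, 1, 1; slopes of the chords Δ_i = (y_(i+1) - y_i)/h_i = -12, 4, 1.
  1·m_0 + 4·m_1 + 1·m_2 = 6(Δ_1 - Δ_0) = 96
  1·m_1 + 4·m_2 + 1·m_3 = 6(Δ_2 - Δ_1) = -18
Natural end conditions: m_0 = m_3 = 0.
Solving: m_0 = 0, m_1 = 134/5, m_2 = -56/5, m_3 = 0.
On [0, 1], p(t) = 6 - 247/15·t + 0·t² + 67/15·t³.
With t = 2/3: p(2/3) = -296/81.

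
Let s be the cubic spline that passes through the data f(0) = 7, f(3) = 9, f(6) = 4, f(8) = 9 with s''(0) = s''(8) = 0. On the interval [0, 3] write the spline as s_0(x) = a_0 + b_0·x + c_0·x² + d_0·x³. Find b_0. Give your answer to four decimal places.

1.6351

With σ_i denoting the second derivative at x_i, h_i = 3, 3, 2, and Δ_i = (y_(i+1) − y_i)/h_i = 2/3, -5/3, 5/2:
  3·σ_0 + 12·σ_1 + 3·σ_2 = 6(Δ_1 - Δ_0) = -14
  3·σ_1 + 10·σ_2 + 2·σ_3 = 6(Δ_2 - Δ_1) = 25
Natural end conditions: σ_0 = σ_3 = 0.
Hence σ_0 = 0, σ_1 = -215/111, σ_2 = 114/37, σ_3 = 0.
On [0, 3], with s_0(x) = a_0 + b_0·x + c_0·x² + d_0·x³: c_0 = σ_0/2 = 0, d_0 = (σ_1 - σ_0)/(6h_0) = -215/1998, b_0 = Δ_0 - h_0(2σ_0 + σ_1)/6 = 121/74.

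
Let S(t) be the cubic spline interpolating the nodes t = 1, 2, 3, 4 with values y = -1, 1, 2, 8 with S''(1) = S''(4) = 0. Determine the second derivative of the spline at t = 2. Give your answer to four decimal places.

Write m_i for S''(x_i). With h_i = 1, 1, 1 and divided differences Δ_i = 2, 1, 6, the continuity of S' gives the tridiagonal system
  1·m_0 + 4·m_1 + 1·m_2 = 6(Δ_1 - Δ_0) = -6
  1·m_1 + 4·m_2 + 1·m_3 = 6(Δ_2 - Δ_1) = 30
Natural end conditions: m_0 = m_3 = 0.
Solving: m_0 = 0, m_1 = -18/5, m_2 = 42/5, m_3 = 0.

-3.6000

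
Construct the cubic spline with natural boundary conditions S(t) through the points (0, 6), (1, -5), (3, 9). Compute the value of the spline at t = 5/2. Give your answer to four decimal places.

2.6875

Let M_i = S''(x_i). Step sizes h_i = 1, 2; slopes of the chords Δ_i = (y_(i+1) - y_i)/h_i = -11, 7.
  1·M_0 + 6·M_1 + 2·M_2 = 6(Δ_1 - Δ_0) = 108
Natural end conditions: M_0 = M_2 = 0.
Solving the tridiagonal system: M_0 = 0, M_1 = 18, M_2 = 0.
On [1, 3], S(t) = -5 - 5·(t - 1) + 9·(t - 1)² - 3/2·(t - 1)³.
With (t - 1) = 3/2: S(5/2) = 43/16.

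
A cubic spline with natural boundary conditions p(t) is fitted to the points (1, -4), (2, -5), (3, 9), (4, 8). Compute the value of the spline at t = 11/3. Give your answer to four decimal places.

With M_i denoting the second derivative at x_i, h_i = 1, 1, 1, and Δ_i = (y_(i+1) − y_i)/h_i = -1, 14, -1:
  1·M_0 + 4·M_1 + 1·M_2 = 6(Δ_1 - Δ_0) = 90
  1·M_1 + 4·M_2 + 1·M_3 = 6(Δ_2 - Δ_1) = -90
Natural end conditions: M_0 = M_3 = 0.
Solving the tridiagonal system: M_0 = 0, M_1 = 30, M_2 = -30, M_3 = 0.
On [3, 4], p(t) = 9 + 9·(t - 3) - 15·(t - 3)² + 5·(t - 3)³.
With (t - 3) = 2/3: p(11/3) = 265/27.

9.8148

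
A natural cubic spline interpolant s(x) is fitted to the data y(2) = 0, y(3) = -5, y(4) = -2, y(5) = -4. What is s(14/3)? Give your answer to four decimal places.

-2.7802

Write m_i for s''(x_i). With h_i = 1, 1, 1 and divided differences Δ_i = -5, 3, -2, the continuity of s' gives the tridiagonal system
  1·m_0 + 4·m_1 + 1·m_2 = 6(Δ_1 - Δ_0) = 48
  1·m_1 + 4·m_2 + 1·m_3 = 6(Δ_2 - Δ_1) = -30
Natural end conditions: m_0 = m_3 = 0.
Hence m_0 = 0, m_1 = 74/5, m_2 = -56/5, m_3 = 0.
On [4, 5], s(x) = -2 + 26/15·(x - 4) - 28/5·(x - 4)² + 28/15·(x - 4)³.
With (x - 4) = 2/3: s(14/3) = -1126/405.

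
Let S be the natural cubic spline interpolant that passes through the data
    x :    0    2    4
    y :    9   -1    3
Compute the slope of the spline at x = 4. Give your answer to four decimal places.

Let σ_i = S''(x_i). Step sizes h_i = 2, 2; slopes of the chords Δ_i = (y_(i+1) - y_i)/h_i = -5, 2.
  2·σ_0 + 8·σ_1 + 2·σ_2 = 6(Δ_1 - Δ_0) = 42
Natural end conditions: σ_0 = σ_2 = 0.
Solving the tridiagonal system: σ_0 = 0, σ_1 = 21/4, σ_2 = 0.
On [2, 4], S'(x) = b_1 + 2c_1·(x - 2) + 3d_1·(x - 2)² with b_1 = Δ_1 - h_1(2σ_1 + σ_2)/6 = -3/2, c_1 = σ_1/2 = 21/8, d_1 = (σ_2 - σ_1)/(6h_1) = -7/16. So S'(4) = 15/4.

3.7500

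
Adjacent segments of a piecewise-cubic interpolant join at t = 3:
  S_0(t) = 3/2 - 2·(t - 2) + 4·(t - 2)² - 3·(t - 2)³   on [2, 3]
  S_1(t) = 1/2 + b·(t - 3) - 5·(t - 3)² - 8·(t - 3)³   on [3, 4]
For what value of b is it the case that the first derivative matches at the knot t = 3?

S_0'(t) = -2 + 8·(t - 2) - 9·(t - 2)², so S_0'(3) = -3. On the right, S_1'(3) = b, so b = -3.

-3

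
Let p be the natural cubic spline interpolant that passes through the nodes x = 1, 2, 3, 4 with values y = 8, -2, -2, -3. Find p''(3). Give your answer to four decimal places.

With m_i denoting the second derivative at x_i, h_i = 1, 1, 1, and Δ_i = (y_(i+1) − y_i)/h_i = -10, 0, -1:
  1·m_0 + 4·m_1 + 1·m_2 = 6(Δ_1 - Δ_0) = 60
  1·m_1 + 4·m_2 + 1·m_3 = 6(Δ_2 - Δ_1) = -6
Natural end conditions: m_0 = m_3 = 0.
Hence m_0 = 0, m_1 = 82/5, m_2 = -28/5, m_3 = 0.

-5.6000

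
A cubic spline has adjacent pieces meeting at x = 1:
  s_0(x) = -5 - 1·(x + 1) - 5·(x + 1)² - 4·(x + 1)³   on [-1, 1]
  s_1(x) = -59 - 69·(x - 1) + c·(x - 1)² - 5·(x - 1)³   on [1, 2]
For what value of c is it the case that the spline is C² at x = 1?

s_0''(x) = -10 - 24·(x + 1), so s_0''(1) = -58. On the right, s_1''(1) = 2c, so c = -29.

-29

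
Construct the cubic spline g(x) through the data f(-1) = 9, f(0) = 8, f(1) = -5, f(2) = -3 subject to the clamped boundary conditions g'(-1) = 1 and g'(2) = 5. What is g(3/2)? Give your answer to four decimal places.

Write M_i for g''(x_i). With h_i = 1, 1, 1 and divided differences Δ_i = -1, -13, 2, the continuity of g' gives the tridiagonal system
  1·M_0 + 4·M_1 + 1·M_2 = 6(Δ_1 - Δ_0) = -72
  1·M_1 + 4·M_2 + 1·M_3 = 6(Δ_2 - Δ_1) = 90
Clamped end conditions give two more equations: 2h_0·M_0 + h_0·M_1 = 6(Δ_0 - g'(-1)) = -12 and h_2·M_2 + 2h_2·M_3 = 6(g'(2) - Δ_2) = 18.
Forward elimination and back-substitution give M_0 = 118/15, M_1 = -416/15, M_2 = 466/15, M_3 = -98/15.
On [1, 2], g(x) = -5 - 109/15·(x - 1) + 233/15·(x - 1)² - 94/15·(x - 1)³.
With (x - 1) = 1/2: g(3/2) = -83/15.

-5.5333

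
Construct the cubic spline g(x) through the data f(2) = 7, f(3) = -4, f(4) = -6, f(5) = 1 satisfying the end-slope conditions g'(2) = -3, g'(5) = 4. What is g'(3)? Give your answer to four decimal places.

Write M_i for g''(x_i). With h_i = 1, 1, 1 and divided differences Δ_i = -11, -2, 7, the continuity of g' gives the tridiagonal system
  1·M_0 + 4·M_1 + 1·M_2 = 6(Δ_1 - Δ_0) = 54
  1·M_1 + 4·M_2 + 1·M_3 = 6(Δ_2 - Δ_1) = 54
Clamped end conditions give two more equations: 2h_0·M_0 + h_0·M_1 = 6(Δ_0 - g'(2)) = -48 and h_2·M_2 + 2h_2·M_3 = 6(g'(5) - Δ_2) = -18.
Hence M_0 = -100/3, M_1 = 56/3, M_2 = 38/3, M_3 = -46/3.
On [3, 4], g'(x) = b_1 + 2c_1·(x - 3) + 3d_1·(x - 3)² with b_1 = Δ_1 - h_1(2M_1 + M_2)/6 = -31/3, c_1 = M_1/2 = 28/3, d_1 = (M_2 - M_1)/(6h_1) = -1. So g'(3) = -31/3.

-10.3333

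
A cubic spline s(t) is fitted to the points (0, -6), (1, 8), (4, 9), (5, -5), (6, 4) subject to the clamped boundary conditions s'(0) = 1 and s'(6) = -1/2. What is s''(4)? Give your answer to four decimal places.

-13.0746

Let m_i = s''(x_i). Step sizes h_i = 1, 3, 1, 1; slopes of the chords Δ_i = (y_(i+1) - y_i)/h_i = 14, 1/3, -14, 9.
  1·m_0 + 8·m_1 + 3·m_2 = 6(Δ_1 - Δ_0) = -82
  3·m_1 + 8·m_2 + 1·m_3 = 6(Δ_2 - Δ_1) = -86
  1·m_2 + 4·m_3 + 1·m_4 = 6(Δ_3 - Δ_2) = 138
Clamped end conditions give two more equations: 2h_0·m_0 + h_0·m_1 = 6(Δ_0 - s'(0)) = 78 and h_3·m_3 + 2h_3·m_4 = 6(s'(6) - Δ_3) = -57.
Forward elimination and back-substitution give m_0 = 10135/228, m_1 = -1243/114, m_2 = -2981/228, m_3 = 5849/114, m_4 = -12347/228.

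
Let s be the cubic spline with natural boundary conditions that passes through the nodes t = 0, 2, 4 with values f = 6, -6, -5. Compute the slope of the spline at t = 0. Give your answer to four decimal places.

With M_i denoting the second derivative at x_i, h_i = 2, 2, and Δ_i = (y_(i+1) − y_i)/h_i = -6, 1/2:
  2·M_0 + 8·M_1 + 2·M_2 = 6(Δ_1 - Δ_0) = 39
Natural end conditions: M_0 = M_2 = 0.
Solving the tridiagonal system: M_0 = 0, M_1 = 39/8, M_2 = 0.
On [0, 2], s'(t) = b_0 + 2c_0·t + 3d_0·t² with b_0 = Δ_0 - h_0(2M_0 + M_1)/6 = -61/8, c_0 = M_0/2 = 0, d_0 = (M_1 - M_0)/(6h_0) = 13/32. So s'(0) = -61/8.

-7.6250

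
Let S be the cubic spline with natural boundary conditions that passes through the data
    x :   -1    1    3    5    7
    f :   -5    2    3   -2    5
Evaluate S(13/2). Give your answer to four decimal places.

Write σ_i for S''(x_i). With h_i = 2, 2, 2, 2 and divided differences Δ_i = 7/2, 1/2, -5/2, 7/2, the continuity of S' gives the tridiagonal system
  2·σ_0 + 8·σ_1 + 2·σ_2 = 6(Δ_1 - Δ_0) = -18
  2·σ_1 + 8·σ_2 + 2·σ_3 = 6(Δ_2 - Δ_1) = -18
  2·σ_2 + 8·σ_3 + 2·σ_4 = 6(Δ_3 - Δ_2) = 36
Natural end conditions: σ_0 = σ_4 = 0.
Forward elimination and back-substitution give σ_0 = 0, σ_1 = -81/56, σ_2 = -45/14, σ_3 = 297/56, σ_4 = 0.
On [5, 7], S(x) = -2 - 1/28·(x - 5) + 297/112·(x - 5)² - 99/224·(x - 5)³.
With (x - 5) = 3/2: S(13/2) = 4339/1792.

2.4213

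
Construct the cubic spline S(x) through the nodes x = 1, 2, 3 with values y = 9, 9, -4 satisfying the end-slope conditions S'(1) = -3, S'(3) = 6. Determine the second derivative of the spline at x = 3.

Let σ_i = S''(x_i). Step sizes h_i = 1, 1; slopes of the chords Δ_i = (y_(i+1) - y_i)/h_i = 0, -13.
  1·σ_0 + 4·σ_1 + 1·σ_2 = 6(Δ_1 - Δ_0) = -78
Clamped end conditions give two more equations: 2h_0·σ_0 + h_0·σ_1 = 6(Δ_0 - S'(1)) = 18 and h_1·σ_1 + 2h_1·σ_2 = 6(S'(3) - Δ_1) = 114.
Forward elimination and back-substitution give σ_0 = 33, σ_1 = -48, σ_2 = 81.

81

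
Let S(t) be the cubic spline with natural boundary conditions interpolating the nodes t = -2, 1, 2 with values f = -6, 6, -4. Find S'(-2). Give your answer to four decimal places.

Let M_i = S''(x_i). Step sizes h_i = 3, 1; slopes of the chords Δ_i = (y_(i+1) - y_i)/h_i = 4, -10.
  3·M_0 + 8·M_1 + 1·M_2 = 6(Δ_1 - Δ_0) = -84
Natural end conditions: M_0 = M_2 = 0.
Solving the tridiagonal system: M_0 = 0, M_1 = -21/2, M_2 = 0.
On [-2, 1], S'(t) = b_0 + 2c_0·(t + 2) + 3d_0·(t + 2)² with b_0 = Δ_0 - h_0(2M_0 + M_1)/6 = 37/4, c_0 = M_0/2 = 0, d_0 = (M_1 - M_0)/(6h_0) = -7/12. So S'(-2) = 37/4.

9.2500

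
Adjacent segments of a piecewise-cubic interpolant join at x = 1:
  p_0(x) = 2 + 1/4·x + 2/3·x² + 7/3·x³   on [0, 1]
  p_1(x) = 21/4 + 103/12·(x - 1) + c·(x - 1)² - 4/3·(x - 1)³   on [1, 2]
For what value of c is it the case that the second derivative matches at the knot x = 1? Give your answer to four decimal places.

p_0''(x) = 4/3 + 14·x, so p_0''(1) = 46/3. On the right, p_1''(1) = 2c, so c = 23/3.

7.6667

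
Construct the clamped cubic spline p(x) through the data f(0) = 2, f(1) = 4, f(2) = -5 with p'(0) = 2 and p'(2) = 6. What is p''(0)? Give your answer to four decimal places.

18.5000

With σ_i denoting the second derivative at x_i, h_i = 1, 1, and Δ_i = (y_(i+1) − y_i)/h_i = 2, -9:
  1·σ_0 + 4·σ_1 + 1·σ_2 = 6(Δ_1 - Δ_0) = -66
Clamped end conditions give two more equations: 2h_0·σ_0 + h_0·σ_1 = 6(Δ_0 - p'(0)) = 0 and h_1·σ_1 + 2h_1·σ_2 = 6(p'(2) - Δ_1) = 90.
Solving the tridiagonal system: σ_0 = 37/2, σ_1 = -37, σ_2 = 127/2.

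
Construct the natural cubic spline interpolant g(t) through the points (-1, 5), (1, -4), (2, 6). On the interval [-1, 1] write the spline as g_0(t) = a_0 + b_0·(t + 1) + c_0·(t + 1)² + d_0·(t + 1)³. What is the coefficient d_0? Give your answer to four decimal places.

1.2083

Let M_i = g''(x_i). Step sizes h_i = 2, 1; slopes of the chords Δ_i = (y_(i+1) - y_i)/h_i = -9/2, 10.
  2·M_0 + 6·M_1 + 1·M_2 = 6(Δ_1 - Δ_0) = 87
Natural end conditions: M_0 = M_2 = 0.
Hence M_0 = 0, M_1 = 29/2, M_2 = 0.
On [-1, 1], with g_0(t) = a_0 + b_0·(t + 1) + c_0·(t + 1)² + d_0·(t + 1)³: c_0 = M_0/2 = 0, d_0 = (M_1 - M_0)/(6h_0) = 29/24, b_0 = Δ_0 - h_0(2M_0 + M_1)/6 = -28/3.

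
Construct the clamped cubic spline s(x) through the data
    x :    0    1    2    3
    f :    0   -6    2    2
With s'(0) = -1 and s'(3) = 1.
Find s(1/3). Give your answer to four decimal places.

Write M_i for s''(x_i). With h_i = 1, 1, 1 and divided differences Δ_i = -6, 8, 0, the continuity of s' gives the tridiagonal system
  1·M_0 + 4·M_1 + 1·M_2 = 6(Δ_1 - Δ_0) = 84
  1·M_1 + 4·M_2 + 1·M_3 = 6(Δ_2 - Δ_1) = -48
Clamped end conditions give two more equations: 2h_0·M_0 + h_0·M_1 = 6(Δ_0 - s'(0)) = -30 and h_2·M_2 + 2h_2·M_3 = 6(s'(3) - Δ_2) = 6.
Hence M_0 = -98/3, M_1 = 106/3, M_2 = -74/3, M_3 = 46/3.
On [0, 1], s(x) = 0 - 1·x - 49/3·x² + 34/3·x³.
With x = 1/3: s(1/3) = -140/81.

-1.7284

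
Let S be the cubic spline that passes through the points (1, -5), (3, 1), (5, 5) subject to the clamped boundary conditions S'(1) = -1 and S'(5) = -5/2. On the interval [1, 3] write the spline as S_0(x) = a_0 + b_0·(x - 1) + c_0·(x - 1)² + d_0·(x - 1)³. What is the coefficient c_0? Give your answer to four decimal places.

Let σ_i = S''(x_i). Step sizes h_i = 2, 2; slopes of the chords Δ_i = (y_(i+1) - y_i)/h_i = 3, 2.
  2·σ_0 + 8·σ_1 + 2·σ_2 = 6(Δ_1 - Δ_0) = -6
Clamped end conditions give two more equations: 2h_0·σ_0 + h_0·σ_1 = 6(Δ_0 - S'(1)) = 24 and h_1·σ_1 + 2h_1·σ_2 = 6(S'(5) - Δ_1) = -27.
Solving the tridiagonal system: σ_0 = 51/8, σ_1 = -3/4, σ_2 = -51/8.
On [1, 3], with S_0(x) = a_0 + b_0·(x - 1) + c_0·(x - 1)² + d_0·(x - 1)³: c_0 = σ_0/2 = 51/16, d_0 = (σ_1 - σ_0)/(6h_0) = -19/32, b_0 = Δ_0 - h_0(2σ_0 + σ_1)/6 = -1.

3.1875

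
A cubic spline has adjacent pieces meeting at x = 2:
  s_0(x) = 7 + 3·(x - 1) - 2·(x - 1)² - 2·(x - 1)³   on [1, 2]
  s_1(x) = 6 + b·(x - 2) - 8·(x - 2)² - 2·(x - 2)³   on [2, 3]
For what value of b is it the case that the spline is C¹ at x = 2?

-7

s_0'(x) = 3 - 4·(x - 1) - 6·(x - 1)², so s_0'(2) = -7. On the right, s_1'(2) = b, so b = -7.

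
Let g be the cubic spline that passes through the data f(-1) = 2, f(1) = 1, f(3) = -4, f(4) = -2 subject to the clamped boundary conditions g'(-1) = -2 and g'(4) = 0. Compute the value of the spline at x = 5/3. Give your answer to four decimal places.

Write σ_i for g''(x_i). With h_i = 2, 2, 1 and divided differences Δ_i = -1/2, -5/2, 2, the continuity of g' gives the tridiagonal system
  2·σ_0 + 8·σ_1 + 2·σ_2 = 6(Δ_1 - Δ_0) = -12
  2·σ_1 + 6·σ_2 + 1·σ_3 = 6(Δ_2 - Δ_1) = 27
Clamped end conditions give two more equations: 2h_0·σ_0 + h_0·σ_1 = 6(Δ_0 - g'(-1)) = 9 and h_2·σ_2 + 2h_2·σ_3 = 6(g'(4) - Δ_2) = -12.
Forward elimination and back-substitution give σ_0 = 104/23, σ_1 = -209/46, σ_2 = 176/23, σ_3 = -226/23.
On [1, 3], g(x) = 1 - 93/46·(x - 1) - 209/92·(x - 1)² + 187/184·(x - 1)³.
With (x - 1) = 2/3: g(5/3) = -656/621.

-1.0564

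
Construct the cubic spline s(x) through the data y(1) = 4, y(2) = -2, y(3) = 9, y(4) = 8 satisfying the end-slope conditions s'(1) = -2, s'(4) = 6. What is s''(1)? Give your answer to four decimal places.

Let M_i = s''(x_i). Step sizes h_i = 1, 1, 1; slopes of the chords Δ_i = (y_(i+1) - y_i)/h_i = -6, 11, -1.
  1·M_0 + 4·M_1 + 1·M_2 = 6(Δ_1 - Δ_0) = 102
  1·M_1 + 4·M_2 + 1·M_3 = 6(Δ_2 - Δ_1) = -72
Clamped end conditions give two more equations: 2h_0·M_0 + h_0·M_1 = 6(Δ_0 - s'(1)) = -24 and h_2·M_2 + 2h_2·M_3 = 6(s'(4) - Δ_2) = 42.
Hence M_0 = -508/15, M_1 = 656/15, M_2 = -586/15, M_3 = 608/15.

-33.8667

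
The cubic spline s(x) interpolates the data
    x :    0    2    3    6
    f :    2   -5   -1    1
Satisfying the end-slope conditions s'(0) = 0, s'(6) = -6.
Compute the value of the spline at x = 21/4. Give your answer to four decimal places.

With m_i denoting the second derivative at x_i, h_i = 2, 1, 3, and Δ_i = (y_(i+1) − y_i)/h_i = -7/2, 4, 2/3:
  2·m_0 + 6·m_1 + 1·m_2 = 6(Δ_1 - Δ_0) = 45
  1·m_1 + 8·m_2 + 3·m_3 = 6(Δ_2 - Δ_1) = -20
Clamped end conditions give two more equations: 2h_0·m_0 + h_0·m_1 = 6(Δ_0 - s'(0)) = -21 and h_2·m_2 + 2h_2·m_3 = 6(s'(6) - Δ_2) = -40.
Forward elimination and back-substitution give m_0 = -461/42, m_1 = 481/42, m_2 = -37/21, m_3 = -81/14.
On [3, 6], s(x) = -1 + 149/28·(x - 3) - 37/42·(x - 3)² - 169/756·(x - 3)³.
With (x - 3) = 9/4: s(21/4) = 7109/1792.

3.9671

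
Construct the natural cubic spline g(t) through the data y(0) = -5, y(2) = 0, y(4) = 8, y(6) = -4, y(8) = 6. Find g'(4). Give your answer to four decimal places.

-2.1875

Write σ_i for g''(x_i). With h_i = 2, 2, 2, 2 and divided differences Δ_i = 5/2, 4, -6, 5, the continuity of g' gives the tridiagonal system
  2·σ_0 + 8·σ_1 + 2·σ_2 = 6(Δ_1 - Δ_0) = 9
  2·σ_1 + 8·σ_2 + 2·σ_3 = 6(Δ_2 - Δ_1) = -60
  2·σ_2 + 8·σ_3 + 2·σ_4 = 6(Δ_3 - Δ_2) = 66
Natural end conditions: σ_0 = σ_4 = 0.
Forward elimination and back-substitution give σ_0 = 0, σ_1 = 63/16, σ_2 = -45/4, σ_3 = 177/16, σ_4 = 0.
On [4, 6], g'(t) = b_2 + 2c_2·(t - 4) + 3d_2·(t - 4)² with b_2 = Δ_2 - h_2(2σ_2 + σ_3)/6 = -35/16, c_2 = σ_2/2 = -45/8, d_2 = (σ_3 - σ_2)/(6h_2) = 119/64. So g'(4) = -35/16.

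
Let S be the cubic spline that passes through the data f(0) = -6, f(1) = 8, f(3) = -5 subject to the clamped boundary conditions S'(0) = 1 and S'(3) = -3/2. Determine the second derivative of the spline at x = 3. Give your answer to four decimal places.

27.1667

Write M_i for S''(x_i). With h_i = 1, 2 and divided differences Δ_i = 14, -13/2, the continuity of S' gives the tridiagonal system
  1·M_0 + 6·M_1 + 2·M_2 = 6(Δ_1 - Δ_0) = -123
Clamped end conditions give two more equations: 2h_0·M_0 + h_0·M_1 = 6(Δ_0 - S'(0)) = 78 and h_1·M_1 + 2h_1·M_2 = 6(S'(3) - Δ_1) = 30.
Forward elimination and back-substitution give M_0 = 176/3, M_1 = -118/3, M_2 = 163/6.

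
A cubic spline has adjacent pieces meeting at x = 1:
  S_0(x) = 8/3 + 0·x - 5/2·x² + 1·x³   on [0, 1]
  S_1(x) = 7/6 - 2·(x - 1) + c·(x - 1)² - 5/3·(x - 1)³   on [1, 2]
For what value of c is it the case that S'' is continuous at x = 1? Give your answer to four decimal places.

0.5000

S_0''(x) = -5 + 6·x, so S_0''(1) = 1. On the right, S_1''(1) = 2c, so c = 1/2.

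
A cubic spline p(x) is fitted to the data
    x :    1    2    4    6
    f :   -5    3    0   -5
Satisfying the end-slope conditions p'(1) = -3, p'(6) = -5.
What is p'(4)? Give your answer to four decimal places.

Put m_i = p'' at the i-th knot. Here h = (1, 2, 2) and Δ = (8, -3/2, -5/2), so the interior equations h_(i-1)·m_(i-1) + 2(h_(i-1)+h_i)·m_i + h_i·m_(i+1) = 6(Δ_i − Δ_(i-1)) read
  1·m_0 + 6·m_1 + 2·m_2 = 6(Δ_1 - Δ_0) = -57
  2·m_1 + 8·m_2 + 2·m_3 = 6(Δ_2 - Δ_1) = -6
Clamped end conditions give two more equations: 2h_0·m_0 + h_0·m_1 = 6(Δ_0 - p'(1)) = 66 and h_2·m_2 + 2h_2·m_3 = 6(p'(6) - Δ_2) = -15.
Solving: m_0 = 970/23, m_1 = -422/23, m_2 = 251/46, m_3 = -149/23.
On [4, 6], p'(x) = b_2 + 2c_2·(x - 4) + 3d_2·(x - 4)² with b_2 = Δ_2 - h_2(2m_2 + m_3)/6 = -183/46, c_2 = m_2/2 = 251/92, d_2 = (m_3 - m_2)/(6h_2) = -183/184. So p'(4) = -183/46.

-3.9783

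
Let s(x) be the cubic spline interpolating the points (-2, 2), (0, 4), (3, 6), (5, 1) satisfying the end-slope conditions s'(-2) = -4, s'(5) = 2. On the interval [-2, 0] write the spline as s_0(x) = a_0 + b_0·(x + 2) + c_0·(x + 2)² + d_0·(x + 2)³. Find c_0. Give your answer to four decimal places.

3.9427

With σ_i denoting the second derivative at x_i, h_i = 2, 3, 2, and Δ_i = (y_(i+1) − y_i)/h_i = 1, 2/3, -5/2:
  2·σ_0 + 10·σ_1 + 3·σ_2 = 6(Δ_1 - Δ_0) = -2
  3·σ_1 + 10·σ_2 + 2·σ_3 = 6(Δ_2 - Δ_1) = -19
Clamped end conditions give two more equations: 2h_0·σ_0 + h_0·σ_1 = 6(Δ_0 - s'(-2)) = 30 and h_2·σ_2 + 2h_2·σ_3 = 6(s'(5) - Δ_2) = 27.
Solving: σ_0 = 757/96, σ_1 = -37/48, σ_2 = -161/48, σ_3 = 809/96.
On [-2, 0], with s_0(x) = a_0 + b_0·(x + 2) + c_0·(x + 2)² + d_0·(x + 2)³: c_0 = σ_0/2 = 757/192, d_0 = (σ_1 - σ_0)/(6h_0) = -277/384, b_0 = Δ_0 - h_0(2σ_0 + σ_1)/6 = -4.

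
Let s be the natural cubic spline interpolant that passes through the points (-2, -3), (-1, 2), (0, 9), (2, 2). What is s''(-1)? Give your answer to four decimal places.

Put σ_i = s'' at the i-th knot. Here h = (1, 1, 2) and Δ = (5, 7, -7/2), so the interior equations h_(i-1)·σ_(i-1) + 2(h_(i-1)+h_i)·σ_i + h_i·σ_(i+1) = 6(Δ_i − Δ_(i-1)) read
  1·σ_0 + 4·σ_1 + 1·σ_2 = 6(Δ_1 - Δ_0) = 12
  1·σ_1 + 6·σ_2 + 2·σ_3 = 6(Δ_2 - Δ_1) = -63
Natural end conditions: σ_0 = σ_3 = 0.
Forward elimination and back-substitution give σ_0 = 0, σ_1 = 135/23, σ_2 = -264/23, σ_3 = 0.

5.8696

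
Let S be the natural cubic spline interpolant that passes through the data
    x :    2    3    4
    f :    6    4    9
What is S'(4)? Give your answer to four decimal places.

6.7500

Let σ_i = S''(x_i). Step sizes h_i = 1, 1; slopes of the chords Δ_i = (y_(i+1) - y_i)/h_i = -2, 5.
  1·σ_0 + 4·σ_1 + 1·σ_2 = 6(Δ_1 - Δ_0) = 42
Natural end conditions: σ_0 = σ_2 = 0.
Solving: σ_0 = 0, σ_1 = 21/2, σ_2 = 0.
On [3, 4], S'(x) = b_1 + 2c_1·(x - 3) + 3d_1·(x - 3)² with b_1 = Δ_1 - h_1(2σ_1 + σ_2)/6 = 3/2, c_1 = σ_1/2 = 21/4, d_1 = (σ_2 - σ_1)/(6h_1) = -7/4. So S'(4) = 27/4.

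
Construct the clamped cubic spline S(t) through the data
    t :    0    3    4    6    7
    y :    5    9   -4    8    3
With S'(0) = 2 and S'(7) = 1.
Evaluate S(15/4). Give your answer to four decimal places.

-1.7426

Let M_i = S''(x_i). Step sizes h_i = 3, 1, 2, 1; slopes of the chords Δ_i = (y_(i+1) - y_i)/h_i = 4/3, -13, 6, -5.
  3·M_0 + 8·M_1 + 1·M_2 = 6(Δ_1 - Δ_0) = -86
  1·M_1 + 6·M_2 + 2·M_3 = 6(Δ_2 - Δ_1) = 114
  2·M_2 + 6·M_3 + 1·M_4 = 6(Δ_3 - Δ_2) = -66
Clamped end conditions give two more equations: 2h_0·M_0 + h_0·M_1 = 6(Δ_0 - S'(0)) = -4 and h_3·M_3 + 2h_3·M_4 = 6(S'(7) - Δ_3) = 36.
Solving the tridiagonal system: M_0 = 2987/366, M_1 = -1077/61, M_2 = 3753/122, M_3 = -1614/61, M_4 = 1905/61.
On [3, 4], S(t) = 9 - 2987/244·(t - 3) - 1077/122·(t - 3)² + 1969/244·(t - 3)³.
With (t - 3) = 3/4: S(15/4) = -27213/15616.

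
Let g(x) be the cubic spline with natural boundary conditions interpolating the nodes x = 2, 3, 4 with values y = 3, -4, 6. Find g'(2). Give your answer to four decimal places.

-11.2500

Write σ_i for g''(x_i). With h_i = 1, 1 and divided differences Δ_i = -7, 10, the continuity of g' gives the tridiagonal system
  1·σ_0 + 4·σ_1 + 1·σ_2 = 6(Δ_1 - Δ_0) = 102
Natural end conditions: σ_0 = σ_2 = 0.
Solving: σ_0 = 0, σ_1 = 51/2, σ_2 = 0.
On [2, 3], g'(x) = b_0 + 2c_0·(x - 2) + 3d_0·(x - 2)² with b_0 = Δ_0 - h_0(2σ_0 + σ_1)/6 = -45/4, c_0 = σ_0/2 = 0, d_0 = (σ_1 - σ_0)/(6h_0) = 17/4. So g'(2) = -45/4.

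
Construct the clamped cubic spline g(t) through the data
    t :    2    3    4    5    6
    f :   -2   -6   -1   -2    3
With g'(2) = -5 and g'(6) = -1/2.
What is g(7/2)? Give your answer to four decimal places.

-3.5569

Let m_i = g''(x_i). Step sizes h_i = 1, 1, 1, 1; slopes of the chords Δ_i = (y_(i+1) - y_i)/h_i = -4, 5, -1, 5.
  1·m_0 + 4·m_1 + 1·m_2 = 6(Δ_1 - Δ_0) = 54
  1·m_1 + 4·m_2 + 1·m_3 = 6(Δ_2 - Δ_1) = -36
  1·m_2 + 4·m_3 + 1·m_4 = 6(Δ_3 - Δ_2) = 36
Clamped end conditions give two more equations: 2h_0·m_0 + h_0·m_1 = 6(Δ_0 - g'(2)) = 6 and h_3·m_3 + 2h_3·m_4 = 6(g'(6) - Δ_3) = -33.
Hence m_0 = -393/56, m_1 = 561/28, m_2 = -153/8, m_3 = 573/28, m_4 = -1497/56.
On [3, 4], g(t) = -6 + 169/112·(t - 3) + 561/56·(t - 3)² - 731/112·(t - 3)³.
With (t - 3) = 1/2: g(7/2) = -3187/896.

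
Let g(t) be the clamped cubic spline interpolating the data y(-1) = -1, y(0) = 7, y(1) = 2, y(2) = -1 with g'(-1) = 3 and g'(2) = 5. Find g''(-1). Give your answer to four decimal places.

28.9333

Put M_i = g'' at the i-th knot. Here h = (1, 1, 1) and Δ = (8, -5, -3), so the interior equations h_(i-1)·M_(i-1) + 2(h_(i-1)+h_i)·M_i + h_i·M_(i+1) = 6(Δ_i − Δ_(i-1)) read
  1·M_0 + 4·M_1 + 1·M_2 = 6(Δ_1 - Δ_0) = -78
  1·M_1 + 4·M_2 + 1·M_3 = 6(Δ_2 - Δ_1) = 12
Clamped end conditions give two more equations: 2h_0·M_0 + h_0·M_1 = 6(Δ_0 - g'(-1)) = 30 and h_2·M_2 + 2h_2·M_3 = 6(g'(2) - Δ_2) = 48.
Forward elimination and back-substitution give M_0 = 434/15, M_1 = -418/15, M_2 = 68/15, M_3 = 326/15.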